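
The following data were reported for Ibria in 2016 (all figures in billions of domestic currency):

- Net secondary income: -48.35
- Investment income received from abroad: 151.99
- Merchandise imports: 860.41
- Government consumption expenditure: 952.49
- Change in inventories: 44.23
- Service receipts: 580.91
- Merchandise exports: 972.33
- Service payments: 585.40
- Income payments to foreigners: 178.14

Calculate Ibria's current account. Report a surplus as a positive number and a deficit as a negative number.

32.93

Goods balance = 972.33 - 860.41 = 111.92
Services balance = 580.91 - 585.40 = -4.49
Trade balance (goods + services) = 111.92 + (-4.49) = 107.43
Net primary income = 151.99 - 178.14 = -26.15
Net secondary income = -48.35
Current account = 107.43 + (-26.15) + (-48.35) = 32.93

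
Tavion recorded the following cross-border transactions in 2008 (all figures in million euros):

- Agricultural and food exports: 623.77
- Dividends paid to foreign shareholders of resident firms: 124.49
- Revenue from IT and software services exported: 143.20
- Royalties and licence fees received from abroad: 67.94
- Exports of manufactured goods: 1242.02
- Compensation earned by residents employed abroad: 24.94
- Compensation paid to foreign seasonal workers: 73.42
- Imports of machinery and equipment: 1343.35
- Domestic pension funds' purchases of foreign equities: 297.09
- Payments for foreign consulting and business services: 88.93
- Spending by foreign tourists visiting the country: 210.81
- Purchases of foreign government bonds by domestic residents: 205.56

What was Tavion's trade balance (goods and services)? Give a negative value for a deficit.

855.46

Goods: 1242.02 + 623.77 - 1343.35 = 522.44
Services: 143.20 + 67.94 - 88.93 + 210.81 = 333.02
Trade balance = 522.44 + 333.02 = 855.46
(Excluded from the trade balance — primary income: dividends paid to foreign shareholders of resident firms 124.49, compensation earned by residents employed abroad 24.94, compensation paid to foreign seasonal workers 73.42; financial account: domestic pension funds' purchases of foreign equities 297.09, purchases of foreign government bonds by domestic residents 205.56.)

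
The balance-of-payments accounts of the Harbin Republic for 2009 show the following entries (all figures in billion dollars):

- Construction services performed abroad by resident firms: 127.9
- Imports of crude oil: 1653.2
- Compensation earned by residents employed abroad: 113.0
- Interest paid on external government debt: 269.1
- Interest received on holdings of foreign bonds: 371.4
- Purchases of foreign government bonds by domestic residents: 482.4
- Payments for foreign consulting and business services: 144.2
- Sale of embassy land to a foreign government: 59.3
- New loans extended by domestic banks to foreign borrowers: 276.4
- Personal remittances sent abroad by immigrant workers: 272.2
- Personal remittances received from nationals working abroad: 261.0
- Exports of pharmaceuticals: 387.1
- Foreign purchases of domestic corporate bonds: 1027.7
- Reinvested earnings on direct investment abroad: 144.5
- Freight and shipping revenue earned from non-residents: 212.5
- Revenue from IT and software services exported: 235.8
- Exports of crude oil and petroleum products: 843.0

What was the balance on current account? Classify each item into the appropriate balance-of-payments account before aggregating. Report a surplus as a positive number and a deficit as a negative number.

357.5

Goods: 387.1 + 843.0 - 1653.2 = -423.1
Services: 235.8 - 144.2 + 212.5 + 127.9 = 432.0
Primary income: -269.1 + 113.0 + 144.5 + 371.4 = 359.8
Secondary income: 261.0 - 272.2 = -11.2
Current account = (-423.1) + 432.0 + 359.8 + (-11.2) = 357.5
(Excluded from the current account — financial account: purchases of foreign government bonds by domestic residents 482.4, new loans extended by domestic banks to foreign borrowers 276.4, foreign purchases of domestic corporate bonds 1027.7; capital account: sale of embassy land to a foreign government 59.3.)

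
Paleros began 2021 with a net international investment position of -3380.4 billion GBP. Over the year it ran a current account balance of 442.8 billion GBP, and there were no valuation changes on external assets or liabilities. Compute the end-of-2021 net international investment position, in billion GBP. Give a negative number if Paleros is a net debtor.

-2937.6

With no valuation effects, change in NIIP = current account = 442.8
End-of-year NIIP = -3380.4 + 442.8 = -2937.6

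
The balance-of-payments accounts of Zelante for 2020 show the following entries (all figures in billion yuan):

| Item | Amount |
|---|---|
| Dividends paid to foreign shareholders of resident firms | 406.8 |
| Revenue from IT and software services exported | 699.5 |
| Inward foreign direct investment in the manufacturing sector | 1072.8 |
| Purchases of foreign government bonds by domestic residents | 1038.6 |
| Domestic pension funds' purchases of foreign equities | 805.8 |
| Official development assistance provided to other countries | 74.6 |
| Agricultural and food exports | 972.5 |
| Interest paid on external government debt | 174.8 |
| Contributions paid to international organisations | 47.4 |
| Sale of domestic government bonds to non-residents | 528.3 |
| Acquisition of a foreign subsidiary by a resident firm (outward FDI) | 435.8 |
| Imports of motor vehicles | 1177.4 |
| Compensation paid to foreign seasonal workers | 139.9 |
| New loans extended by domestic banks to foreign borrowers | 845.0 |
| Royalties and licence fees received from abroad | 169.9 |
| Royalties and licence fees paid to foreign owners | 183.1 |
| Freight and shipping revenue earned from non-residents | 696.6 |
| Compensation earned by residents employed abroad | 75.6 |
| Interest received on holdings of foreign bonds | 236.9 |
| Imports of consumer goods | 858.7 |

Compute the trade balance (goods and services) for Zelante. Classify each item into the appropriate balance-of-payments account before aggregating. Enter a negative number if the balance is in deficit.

Goods: 972.5 - 858.7 - 1177.4 = -1063.6
Services: 699.5 + 169.9 + 696.6 - 183.1 = 1382.9
Trade balance = -1063.6 + 1382.9 = 319.3
(Excluded from the trade balance — primary income: dividends paid to foreign shareholders of resident firms 406.8, interest paid on external government debt 174.8, compensation paid to foreign seasonal workers 139.9, compensation earned by residents employed abroad 75.6, interest received on holdings of foreign bonds 236.9; financial account: inward foreign direct investment in the manufacturing sector 1072.8, purchases of foreign government bonds by domestic residents 1038.6, domestic pension funds' purchases of foreign equities 805.8, sale of domestic government bonds to non-residents 528.3, acquisition of a foreign subsidiary by a resident firm (outward FDI) 435.8, new loans extended by domestic banks to foreign borrowers 845.0; secondary income: official development assistance provided to other countries 74.6, contributions paid to international organisations 47.4.)

319.3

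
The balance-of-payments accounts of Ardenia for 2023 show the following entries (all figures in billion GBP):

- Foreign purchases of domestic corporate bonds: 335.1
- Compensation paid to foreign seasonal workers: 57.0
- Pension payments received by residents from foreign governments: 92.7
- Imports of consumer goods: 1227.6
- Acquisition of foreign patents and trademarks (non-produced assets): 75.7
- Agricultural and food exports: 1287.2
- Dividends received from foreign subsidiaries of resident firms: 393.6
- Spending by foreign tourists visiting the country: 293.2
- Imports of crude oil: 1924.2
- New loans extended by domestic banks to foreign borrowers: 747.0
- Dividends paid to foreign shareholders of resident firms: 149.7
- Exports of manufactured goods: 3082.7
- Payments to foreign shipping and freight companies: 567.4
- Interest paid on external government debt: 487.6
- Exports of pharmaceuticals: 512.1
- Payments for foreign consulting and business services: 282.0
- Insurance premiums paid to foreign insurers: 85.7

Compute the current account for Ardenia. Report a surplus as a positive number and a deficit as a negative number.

880.3

Goods: -1227.6 - 1924.2 + 1287.2 + 3082.7 + 512.1 = 1730.2
Services: 293.2 - 85.7 - 567.4 - 282.0 = -641.9
Primary income: -487.6 - 149.7 + 393.6 - 57.0 = -300.7
Secondary income: 92.7
Current account = 1730.2 + (-641.9) + (-300.7) + 92.7 = 880.3
(Excluded from the current account — financial account: foreign purchases of domestic corporate bonds 335.1, new loans extended by domestic banks to foreign borrowers 747.0; capital account: acquisition of foreign patents and trademarks (non-produced assets) 75.7.)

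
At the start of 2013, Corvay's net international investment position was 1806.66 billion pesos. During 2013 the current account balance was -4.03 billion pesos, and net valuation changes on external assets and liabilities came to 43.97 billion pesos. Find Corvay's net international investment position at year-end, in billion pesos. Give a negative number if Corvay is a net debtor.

Change in NIIP = current account + net valuation change = -4.03 + 43.97 = 39.94
End-of-year NIIP = 1806.66 + 39.94 = 1846.60

1846.60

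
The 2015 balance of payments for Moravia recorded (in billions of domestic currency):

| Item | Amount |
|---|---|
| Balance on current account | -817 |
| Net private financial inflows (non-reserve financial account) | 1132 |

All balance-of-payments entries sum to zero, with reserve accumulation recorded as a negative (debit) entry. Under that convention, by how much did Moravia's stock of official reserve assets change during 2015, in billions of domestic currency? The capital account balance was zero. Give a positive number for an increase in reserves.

Official reserve transactions balance = -((-817) + 1132) = -315
An accumulation of reserves is recorded as a debit (negative entry), so the change in the stock of reserves is the negative of that balance.
Change in official reserves = -(-315) = 315

315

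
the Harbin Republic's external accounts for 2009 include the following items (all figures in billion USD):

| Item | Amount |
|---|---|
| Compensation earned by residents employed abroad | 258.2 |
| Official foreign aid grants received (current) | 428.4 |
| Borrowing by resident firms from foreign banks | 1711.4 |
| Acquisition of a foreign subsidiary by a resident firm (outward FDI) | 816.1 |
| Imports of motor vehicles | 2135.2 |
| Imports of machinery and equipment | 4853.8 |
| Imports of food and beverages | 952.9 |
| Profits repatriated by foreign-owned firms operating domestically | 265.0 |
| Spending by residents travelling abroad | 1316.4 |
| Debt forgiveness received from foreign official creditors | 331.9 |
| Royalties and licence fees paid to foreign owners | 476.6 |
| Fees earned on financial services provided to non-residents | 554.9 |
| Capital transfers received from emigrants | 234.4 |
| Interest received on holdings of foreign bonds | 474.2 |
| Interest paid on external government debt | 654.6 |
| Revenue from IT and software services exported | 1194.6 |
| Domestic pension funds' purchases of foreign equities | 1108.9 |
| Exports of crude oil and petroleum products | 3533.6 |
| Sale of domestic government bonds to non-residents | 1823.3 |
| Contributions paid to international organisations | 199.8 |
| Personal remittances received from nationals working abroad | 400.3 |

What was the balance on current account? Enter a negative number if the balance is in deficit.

Goods: 3533.6 - 4853.8 - 2135.2 - 952.9 = -4408.3
Services: -1316.4 + 1194.6 + 554.9 - 476.6 = -43.5
Primary income: -265.0 - 654.6 + 474.2 + 258.2 = -187.2
Secondary income: 428.4 + 400.3 - 199.8 = 628.9
Current account = (-4408.3) + (-43.5) + (-187.2) + 628.9 = -4010.1
(Excluded from the current account — financial account: borrowing by resident firms from foreign banks 1711.4, acquisition of a foreign subsidiary by a resident firm (outward FDI) 816.1, domestic pension funds' purchases of foreign equities 1108.9, sale of domestic government bonds to non-residents 1823.3; capital account: debt forgiveness received from foreign official creditors 331.9, capital transfers received from emigrants 234.4.)

-4010.1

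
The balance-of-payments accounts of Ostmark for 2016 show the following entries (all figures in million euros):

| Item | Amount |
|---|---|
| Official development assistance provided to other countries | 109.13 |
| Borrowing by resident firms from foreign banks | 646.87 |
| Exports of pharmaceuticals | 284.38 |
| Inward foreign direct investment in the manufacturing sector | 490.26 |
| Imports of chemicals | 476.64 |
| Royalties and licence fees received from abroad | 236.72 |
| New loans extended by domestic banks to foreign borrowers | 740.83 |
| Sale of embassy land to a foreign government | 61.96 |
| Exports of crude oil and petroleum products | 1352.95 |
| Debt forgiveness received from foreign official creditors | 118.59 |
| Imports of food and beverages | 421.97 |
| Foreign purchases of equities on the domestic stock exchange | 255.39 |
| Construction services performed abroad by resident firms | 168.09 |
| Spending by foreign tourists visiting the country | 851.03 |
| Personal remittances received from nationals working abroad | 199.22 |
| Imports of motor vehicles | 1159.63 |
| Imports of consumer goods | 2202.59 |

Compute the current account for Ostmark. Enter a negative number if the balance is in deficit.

Goods: -421.97 + 284.38 - 1159.63 - 476.64 + 1352.95 - 2202.59 = -2623.50
Services: 236.72 + 851.03 + 168.09 = 1255.84
Secondary income: 199.22 - 109.13 = 90.09
Current account = (-2623.50) + 1255.84 + 90.09 = -1277.57
(Excluded from the current account — financial account: borrowing by resident firms from foreign banks 646.87, inward foreign direct investment in the manufacturing sector 490.26, new loans extended by domestic banks to foreign borrowers 740.83, foreign purchases of equities on the domestic stock exchange 255.39; capital account: sale of embassy land to a foreign government 61.96, debt forgiveness received from foreign official creditors 118.59.)

-1277.57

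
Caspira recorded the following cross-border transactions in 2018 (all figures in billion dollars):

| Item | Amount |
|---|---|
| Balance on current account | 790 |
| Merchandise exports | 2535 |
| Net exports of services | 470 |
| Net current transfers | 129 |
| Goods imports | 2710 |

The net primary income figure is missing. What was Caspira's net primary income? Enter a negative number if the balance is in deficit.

366

Current account = goods balance + services balance + net primary income + net secondary income
Sum of the known components = 424
Net primary income = CA - (known components) = 790 - 424 = 366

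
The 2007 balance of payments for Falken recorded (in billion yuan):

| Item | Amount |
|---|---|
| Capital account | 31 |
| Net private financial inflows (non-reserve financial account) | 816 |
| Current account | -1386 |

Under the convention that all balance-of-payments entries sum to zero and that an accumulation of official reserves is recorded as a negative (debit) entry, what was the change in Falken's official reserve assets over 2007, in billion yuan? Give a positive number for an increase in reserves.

-539

Official reserve transactions balance = -((-1386) + 31 + 816) = 539
An accumulation of reserves is recorded as a debit (negative entry), so the change in the stock of reserves is the negative of that balance.
Change in official reserves = -(539) = -539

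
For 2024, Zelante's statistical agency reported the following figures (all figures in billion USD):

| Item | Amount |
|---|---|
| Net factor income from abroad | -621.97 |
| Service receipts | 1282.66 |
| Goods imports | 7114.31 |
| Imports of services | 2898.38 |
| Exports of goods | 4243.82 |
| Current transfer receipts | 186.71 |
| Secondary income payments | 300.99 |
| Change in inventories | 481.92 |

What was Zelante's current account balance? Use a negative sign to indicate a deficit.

Goods balance = 4243.82 - 7114.31 = -2870.49
Services balance = 1282.66 - 2898.38 = -1615.72
Trade balance (goods + services) = -2870.49 + (-1615.72) = -4486.21
Net primary income = -621.97
Net secondary income = 186.71 - 300.99 = -114.28
Current account = -4486.21 + (-621.97) + (-114.28) = -5222.46

-5222.46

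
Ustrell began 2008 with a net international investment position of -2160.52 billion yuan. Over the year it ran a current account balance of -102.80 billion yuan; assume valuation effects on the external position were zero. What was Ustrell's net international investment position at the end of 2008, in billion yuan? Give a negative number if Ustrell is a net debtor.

-2263.32

With no valuation effects, change in NIIP = current account = -102.80
End-of-year NIIP = -2160.52 + (-102.80) = -2263.32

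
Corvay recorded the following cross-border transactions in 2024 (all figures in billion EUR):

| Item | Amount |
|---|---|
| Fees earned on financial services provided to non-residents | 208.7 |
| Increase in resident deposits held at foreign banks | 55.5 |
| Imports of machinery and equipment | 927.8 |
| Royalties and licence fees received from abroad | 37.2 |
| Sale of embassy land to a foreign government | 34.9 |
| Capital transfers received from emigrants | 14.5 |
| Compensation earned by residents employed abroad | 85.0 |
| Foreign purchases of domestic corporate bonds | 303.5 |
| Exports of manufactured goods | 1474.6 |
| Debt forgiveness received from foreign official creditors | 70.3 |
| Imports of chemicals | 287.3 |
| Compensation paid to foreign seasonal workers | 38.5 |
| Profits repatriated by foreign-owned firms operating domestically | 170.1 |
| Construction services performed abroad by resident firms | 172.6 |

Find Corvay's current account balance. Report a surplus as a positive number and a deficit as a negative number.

554.4

Goods: 1474.6 - 287.3 - 927.8 = 259.5
Services: 37.2 + 172.6 + 208.7 = 418.5
Primary income: 85.0 - 38.5 - 170.1 = -123.6
Current account = 259.5 + 418.5 + (-123.6) = 554.4
(Excluded from the current account — financial account: increase in resident deposits held at foreign banks 55.5, foreign purchases of domestic corporate bonds 303.5; capital account: sale of embassy land to a foreign government 34.9, capital transfers received from emigrants 14.5, debt forgiveness received from foreign official creditors 70.3.)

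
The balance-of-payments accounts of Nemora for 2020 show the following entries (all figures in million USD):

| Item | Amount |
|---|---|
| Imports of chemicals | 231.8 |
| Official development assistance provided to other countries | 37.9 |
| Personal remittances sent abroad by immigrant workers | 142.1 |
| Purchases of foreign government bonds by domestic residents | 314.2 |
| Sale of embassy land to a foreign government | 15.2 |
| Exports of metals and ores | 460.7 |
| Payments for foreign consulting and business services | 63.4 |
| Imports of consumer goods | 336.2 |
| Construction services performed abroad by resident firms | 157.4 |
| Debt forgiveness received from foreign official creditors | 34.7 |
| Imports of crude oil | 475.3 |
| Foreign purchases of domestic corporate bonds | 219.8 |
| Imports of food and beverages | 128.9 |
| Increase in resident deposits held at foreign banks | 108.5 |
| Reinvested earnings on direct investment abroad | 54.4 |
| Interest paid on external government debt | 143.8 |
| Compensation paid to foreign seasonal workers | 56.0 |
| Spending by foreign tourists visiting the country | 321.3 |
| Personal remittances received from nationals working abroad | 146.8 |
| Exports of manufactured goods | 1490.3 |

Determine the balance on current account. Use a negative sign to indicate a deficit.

1015.5

Goods: -336.2 + 460.7 + 1490.3 - 128.9 - 231.8 - 475.3 = 778.8
Services: 321.3 + 157.4 - 63.4 = 415.3
Primary income: -143.8 + 54.4 - 56.0 = -145.4
Secondary income: 146.8 - 142.1 - 37.9 = -33.2
Current account = 778.8 + 415.3 + (-145.4) + (-33.2) = 1015.5
(Excluded from the current account — financial account: purchases of foreign government bonds by domestic residents 314.2, foreign purchases of domestic corporate bonds 219.8, increase in resident deposits held at foreign banks 108.5; capital account: sale of embassy land to a foreign government 15.2, debt forgiveness received from foreign official creditors 34.7.)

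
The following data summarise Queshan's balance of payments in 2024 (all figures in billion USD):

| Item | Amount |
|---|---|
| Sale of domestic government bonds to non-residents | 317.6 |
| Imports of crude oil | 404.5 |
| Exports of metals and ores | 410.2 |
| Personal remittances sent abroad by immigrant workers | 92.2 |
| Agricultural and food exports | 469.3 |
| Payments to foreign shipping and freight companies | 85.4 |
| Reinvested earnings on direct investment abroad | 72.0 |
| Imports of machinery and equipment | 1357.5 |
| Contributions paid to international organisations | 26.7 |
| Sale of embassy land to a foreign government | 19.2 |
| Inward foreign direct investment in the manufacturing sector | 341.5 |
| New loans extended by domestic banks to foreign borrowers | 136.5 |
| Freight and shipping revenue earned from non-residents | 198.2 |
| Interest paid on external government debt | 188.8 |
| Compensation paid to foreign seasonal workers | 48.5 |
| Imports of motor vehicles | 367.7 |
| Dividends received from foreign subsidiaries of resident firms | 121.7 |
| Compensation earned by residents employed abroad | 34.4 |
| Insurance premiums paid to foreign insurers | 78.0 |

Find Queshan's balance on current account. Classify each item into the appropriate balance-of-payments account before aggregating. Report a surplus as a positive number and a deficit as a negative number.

Goods: 469.3 + 410.2 - 404.5 - 1357.5 - 367.7 = -1250.2
Services: -78.0 + 198.2 - 85.4 = 34.8
Primary income: -48.5 + 121.7 + 34.4 - 188.8 + 72.0 = -9.2
Secondary income: -26.7 - 92.2 = -118.9
Current account = (-1250.2) + 34.8 + (-9.2) + (-118.9) = -1343.5
(Excluded from the current account — financial account: sale of domestic government bonds to non-residents 317.6, inward foreign direct investment in the manufacturing sector 341.5, new loans extended by domestic banks to foreign borrowers 136.5; capital account: sale of embassy land to a foreign government 19.2.)

-1343.5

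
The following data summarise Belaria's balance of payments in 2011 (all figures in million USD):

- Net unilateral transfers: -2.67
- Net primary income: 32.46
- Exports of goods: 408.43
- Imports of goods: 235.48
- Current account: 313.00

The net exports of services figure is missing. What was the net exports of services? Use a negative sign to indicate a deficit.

110.26

Current account = goods balance + services balance + net primary income + net secondary income
Sum of the known components = 202.74
Net exports of services = CA - (known components) = 313.00 - 202.74 = 110.26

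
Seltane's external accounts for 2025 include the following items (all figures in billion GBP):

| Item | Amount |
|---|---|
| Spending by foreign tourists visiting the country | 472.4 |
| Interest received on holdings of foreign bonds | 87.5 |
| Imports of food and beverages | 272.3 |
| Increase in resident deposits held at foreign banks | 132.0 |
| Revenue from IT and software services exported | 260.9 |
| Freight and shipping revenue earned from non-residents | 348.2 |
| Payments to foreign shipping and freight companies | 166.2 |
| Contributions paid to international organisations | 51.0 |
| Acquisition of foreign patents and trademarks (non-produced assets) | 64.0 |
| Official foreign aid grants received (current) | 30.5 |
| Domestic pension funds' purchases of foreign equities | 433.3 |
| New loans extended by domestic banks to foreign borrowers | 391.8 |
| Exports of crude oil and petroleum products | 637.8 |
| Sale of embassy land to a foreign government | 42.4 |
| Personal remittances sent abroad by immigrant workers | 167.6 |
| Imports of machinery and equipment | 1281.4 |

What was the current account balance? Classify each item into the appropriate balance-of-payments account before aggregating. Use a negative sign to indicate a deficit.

-101.2

Goods: -1281.4 - 272.3 + 637.8 = -915.9
Services: -166.2 + 472.4 + 348.2 + 260.9 = 915.3
Primary income: 87.5
Secondary income: -167.6 + 30.5 - 51.0 = -188.1
Current account = (-915.9) + 915.3 + 87.5 + (-188.1) = -101.2
(Excluded from the current account — financial account: increase in resident deposits held at foreign banks 132.0, domestic pension funds' purchases of foreign equities 433.3, new loans extended by domestic banks to foreign borrowers 391.8; capital account: acquisition of foreign patents and trademarks (non-produced assets) 64.0, sale of embassy land to a foreign government 42.4.)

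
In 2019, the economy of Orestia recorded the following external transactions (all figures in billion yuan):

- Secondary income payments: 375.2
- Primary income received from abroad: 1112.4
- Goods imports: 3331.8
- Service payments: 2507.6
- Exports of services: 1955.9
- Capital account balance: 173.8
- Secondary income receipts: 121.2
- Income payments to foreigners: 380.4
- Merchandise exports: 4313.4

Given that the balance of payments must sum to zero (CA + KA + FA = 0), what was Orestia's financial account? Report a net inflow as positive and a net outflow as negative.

-1081.7

Goods balance = 4313.4 - 3331.8 = 981.6
Services balance = 1955.9 - 2507.6 = -551.7
Trade balance (goods + services) = 981.6 + (-551.7) = 429.9
Net primary income = 1112.4 - 380.4 = 732.0
Net secondary income = 121.2 - 375.2 = -254.0
Current account = 429.9 + 732.0 + (-254.0) = 907.9
Financial account = -(907.9 + 173.8) = -1081.7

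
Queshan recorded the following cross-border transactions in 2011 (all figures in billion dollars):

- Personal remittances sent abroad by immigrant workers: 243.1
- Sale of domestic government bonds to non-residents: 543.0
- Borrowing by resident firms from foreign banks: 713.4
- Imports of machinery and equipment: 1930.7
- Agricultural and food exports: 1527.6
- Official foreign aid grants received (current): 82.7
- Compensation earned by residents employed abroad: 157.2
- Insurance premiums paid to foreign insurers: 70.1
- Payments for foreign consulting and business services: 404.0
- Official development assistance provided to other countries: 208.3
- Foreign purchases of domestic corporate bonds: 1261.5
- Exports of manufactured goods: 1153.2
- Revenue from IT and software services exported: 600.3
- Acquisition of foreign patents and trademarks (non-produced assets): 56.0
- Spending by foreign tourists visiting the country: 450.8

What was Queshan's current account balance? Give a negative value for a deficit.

1115.6

Goods: 1153.2 + 1527.6 - 1930.7 = 750.1
Services: 450.8 - 404.0 + 600.3 - 70.1 = 577.0
Primary income: 157.2
Secondary income: -243.1 + 82.7 - 208.3 = -368.7
Current account = 750.1 + 577.0 + 157.2 + (-368.7) = 1115.6
(Excluded from the current account — financial account: sale of domestic government bonds to non-residents 543.0, borrowing by resident firms from foreign banks 713.4, foreign purchases of domestic corporate bonds 1261.5; capital account: acquisition of foreign patents and trademarks (non-produced assets) 56.0.)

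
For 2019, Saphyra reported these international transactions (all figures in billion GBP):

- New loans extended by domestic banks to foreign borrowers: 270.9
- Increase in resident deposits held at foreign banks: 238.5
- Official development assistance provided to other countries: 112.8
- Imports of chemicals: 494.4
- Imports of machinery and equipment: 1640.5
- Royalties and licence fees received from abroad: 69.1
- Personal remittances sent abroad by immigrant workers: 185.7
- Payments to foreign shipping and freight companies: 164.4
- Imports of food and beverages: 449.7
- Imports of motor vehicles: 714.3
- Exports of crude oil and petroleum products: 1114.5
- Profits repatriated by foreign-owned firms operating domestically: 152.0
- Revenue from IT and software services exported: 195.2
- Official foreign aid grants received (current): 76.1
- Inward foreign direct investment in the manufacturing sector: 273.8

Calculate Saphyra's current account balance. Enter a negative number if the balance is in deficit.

-2458.9

Goods: -1640.5 - 449.7 - 714.3 + 1114.5 - 494.4 = -2184.4
Services: 69.1 + 195.2 - 164.4 = 99.9
Primary income: -152.0
Secondary income: -112.8 - 185.7 + 76.1 = -222.4
Current account = (-2184.4) + 99.9 + (-152.0) + (-222.4) = -2458.9
(Excluded from the current account — financial account: new loans extended by domestic banks to foreign borrowers 270.9, increase in resident deposits held at foreign banks 238.5, inward foreign direct investment in the manufacturing sector 273.8.)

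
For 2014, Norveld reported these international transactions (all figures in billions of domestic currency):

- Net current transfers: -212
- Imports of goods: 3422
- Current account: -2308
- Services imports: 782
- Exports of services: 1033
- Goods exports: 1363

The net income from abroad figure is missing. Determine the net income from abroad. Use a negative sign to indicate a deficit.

-288

Current account = goods balance + services balance + net primary income + net secondary income
Sum of the known components = -2020
Net income from abroad = CA - (known components) = -2308 - (-2020) = -288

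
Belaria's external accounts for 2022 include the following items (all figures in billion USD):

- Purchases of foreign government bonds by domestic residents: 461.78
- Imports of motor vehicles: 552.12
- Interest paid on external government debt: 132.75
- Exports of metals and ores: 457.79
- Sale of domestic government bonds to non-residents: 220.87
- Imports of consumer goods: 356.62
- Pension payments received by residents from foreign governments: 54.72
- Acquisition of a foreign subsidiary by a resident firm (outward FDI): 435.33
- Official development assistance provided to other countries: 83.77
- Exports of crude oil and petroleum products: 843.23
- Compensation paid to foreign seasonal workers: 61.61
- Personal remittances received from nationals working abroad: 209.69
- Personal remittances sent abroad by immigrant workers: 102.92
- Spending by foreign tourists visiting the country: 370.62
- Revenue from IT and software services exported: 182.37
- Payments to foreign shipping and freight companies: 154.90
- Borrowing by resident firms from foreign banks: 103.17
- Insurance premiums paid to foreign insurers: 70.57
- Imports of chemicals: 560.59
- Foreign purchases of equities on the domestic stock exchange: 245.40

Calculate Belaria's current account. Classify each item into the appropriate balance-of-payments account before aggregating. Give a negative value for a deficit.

Goods: -356.62 + 457.79 - 560.59 + 843.23 - 552.12 = -168.31
Services: 182.37 - 70.57 - 154.90 + 370.62 = 327.52
Primary income: -132.75 - 61.61 = -194.36
Secondary income: -83.77 + 54.72 + 209.69 - 102.92 = 77.72
Current account = (-168.31) + 327.52 + (-194.36) + 77.72 = 42.57
(Excluded from the current account — financial account: purchases of foreign government bonds by domestic residents 461.78, sale of domestic government bonds to non-residents 220.87, acquisition of a foreign subsidiary by a resident firm (outward FDI) 435.33, borrowing by resident firms from foreign banks 103.17, foreign purchases of equities on the domestic stock exchange 245.40.)

42.57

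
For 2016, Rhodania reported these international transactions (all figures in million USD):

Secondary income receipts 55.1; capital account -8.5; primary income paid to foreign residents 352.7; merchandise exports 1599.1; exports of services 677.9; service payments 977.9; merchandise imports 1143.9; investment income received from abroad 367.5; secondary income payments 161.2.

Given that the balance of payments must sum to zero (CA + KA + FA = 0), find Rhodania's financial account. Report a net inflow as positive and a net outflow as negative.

-55.4

Goods balance = 1599.1 - 1143.9 = 455.2
Services balance = 677.9 - 977.9 = -300.0
Trade balance (goods + services) = 455.2 + (-300.0) = 155.2
Net primary income = 367.5 - 352.7 = 14.8
Net secondary income = 55.1 - 161.2 = -106.1
Current account = 155.2 + 14.8 + (-106.1) = 63.9
Financial account = -(63.9 + (-8.5)) = -55.4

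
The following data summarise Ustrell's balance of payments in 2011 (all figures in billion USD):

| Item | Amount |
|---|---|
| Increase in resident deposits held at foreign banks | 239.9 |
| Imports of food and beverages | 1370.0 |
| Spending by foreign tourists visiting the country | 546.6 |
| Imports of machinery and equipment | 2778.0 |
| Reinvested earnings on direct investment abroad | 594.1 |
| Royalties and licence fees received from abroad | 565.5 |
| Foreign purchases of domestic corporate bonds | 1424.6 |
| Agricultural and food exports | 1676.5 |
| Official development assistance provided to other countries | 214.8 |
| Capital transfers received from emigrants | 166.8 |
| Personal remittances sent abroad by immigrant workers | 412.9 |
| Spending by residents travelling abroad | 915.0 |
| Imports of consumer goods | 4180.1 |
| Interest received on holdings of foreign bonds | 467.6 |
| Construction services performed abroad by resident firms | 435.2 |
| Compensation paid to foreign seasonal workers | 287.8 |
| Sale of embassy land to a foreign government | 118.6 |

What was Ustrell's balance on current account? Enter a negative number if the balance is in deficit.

-5873.1

Goods: -2778.0 - 1370.0 - 4180.1 + 1676.5 = -6651.6
Services: 435.2 + 546.6 - 915.0 + 565.5 = 632.3
Primary income: 467.6 + 594.1 - 287.8 = 773.9
Secondary income: -412.9 - 214.8 = -627.7
Current account = (-6651.6) + 632.3 + 773.9 + (-627.7) = -5873.1
(Excluded from the current account — financial account: increase in resident deposits held at foreign banks 239.9, foreign purchases of domestic corporate bonds 1424.6; capital account: capital transfers received from emigrants 166.8, sale of embassy land to a foreign government 118.6.)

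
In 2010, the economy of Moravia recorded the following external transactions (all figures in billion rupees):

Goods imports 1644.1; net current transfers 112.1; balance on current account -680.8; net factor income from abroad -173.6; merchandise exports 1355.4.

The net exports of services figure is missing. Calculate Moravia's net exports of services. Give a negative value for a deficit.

-330.6

Current account = goods balance + services balance + net primary income + net secondary income
Sum of the known components = -350.2
Net exports of services = CA - (known components) = -680.8 - (-350.2) = -330.6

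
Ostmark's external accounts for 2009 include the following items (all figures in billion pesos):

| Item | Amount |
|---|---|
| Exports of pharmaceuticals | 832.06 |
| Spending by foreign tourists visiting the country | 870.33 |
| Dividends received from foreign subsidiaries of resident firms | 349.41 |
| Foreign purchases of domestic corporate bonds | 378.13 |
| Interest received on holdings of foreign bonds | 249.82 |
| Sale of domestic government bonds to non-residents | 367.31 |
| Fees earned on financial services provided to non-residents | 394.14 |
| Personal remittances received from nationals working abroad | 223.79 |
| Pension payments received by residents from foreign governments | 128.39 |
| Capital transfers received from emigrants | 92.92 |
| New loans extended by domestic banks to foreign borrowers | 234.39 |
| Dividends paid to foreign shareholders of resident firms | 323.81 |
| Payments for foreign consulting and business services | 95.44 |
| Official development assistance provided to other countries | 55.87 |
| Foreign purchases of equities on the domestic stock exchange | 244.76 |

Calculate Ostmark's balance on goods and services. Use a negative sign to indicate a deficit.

2001.09

Goods: 832.06
Services: 870.33 - 95.44 + 394.14 = 1169.03
Trade balance = 832.06 + 1169.03 = 2001.09
(Excluded from the trade balance — primary income: dividends received from foreign subsidiaries of resident firms 349.41, interest received on holdings of foreign bonds 249.82, dividends paid to foreign shareholders of resident firms 323.81; financial account: foreign purchases of domestic corporate bonds 378.13, sale of domestic government bonds to non-residents 367.31, new loans extended by domestic banks to foreign borrowers 234.39, foreign purchases of equities on the domestic stock exchange 244.76; secondary income: personal remittances received from nationals working abroad 223.79, pension payments received by residents from foreign governments 128.39, official development assistance provided to other countries 55.87; capital account: capital transfers received from emigrants 92.92.)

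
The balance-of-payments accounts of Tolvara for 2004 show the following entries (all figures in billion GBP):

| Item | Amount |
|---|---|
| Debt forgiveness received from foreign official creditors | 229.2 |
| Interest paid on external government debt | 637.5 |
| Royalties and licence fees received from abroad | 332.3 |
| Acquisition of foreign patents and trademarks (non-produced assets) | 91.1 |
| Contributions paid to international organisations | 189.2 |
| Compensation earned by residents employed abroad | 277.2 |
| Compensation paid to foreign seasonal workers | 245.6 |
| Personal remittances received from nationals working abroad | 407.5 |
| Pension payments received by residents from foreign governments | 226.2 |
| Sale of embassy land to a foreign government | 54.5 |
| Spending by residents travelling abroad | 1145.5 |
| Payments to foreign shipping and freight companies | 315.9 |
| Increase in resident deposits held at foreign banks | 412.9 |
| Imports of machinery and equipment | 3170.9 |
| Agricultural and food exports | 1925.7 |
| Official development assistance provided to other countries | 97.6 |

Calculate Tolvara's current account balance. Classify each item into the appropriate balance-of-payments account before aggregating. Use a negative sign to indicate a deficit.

-2633.3

Goods: -3170.9 + 1925.7 = -1245.2
Services: 332.3 - 315.9 - 1145.5 = -1129.1
Primary income: -637.5 - 245.6 + 277.2 = -605.9
Secondary income: -97.6 + 407.5 + 226.2 - 189.2 = 346.9
Current account = (-1245.2) + (-1129.1) + (-605.9) + 346.9 = -2633.3
(Excluded from the current account — capital account: debt forgiveness received from foreign official creditors 229.2, acquisition of foreign patents and trademarks (non-produced assets) 91.1, sale of embassy land to a foreign government 54.5; financial account: increase in resident deposits held at foreign banks 412.9.)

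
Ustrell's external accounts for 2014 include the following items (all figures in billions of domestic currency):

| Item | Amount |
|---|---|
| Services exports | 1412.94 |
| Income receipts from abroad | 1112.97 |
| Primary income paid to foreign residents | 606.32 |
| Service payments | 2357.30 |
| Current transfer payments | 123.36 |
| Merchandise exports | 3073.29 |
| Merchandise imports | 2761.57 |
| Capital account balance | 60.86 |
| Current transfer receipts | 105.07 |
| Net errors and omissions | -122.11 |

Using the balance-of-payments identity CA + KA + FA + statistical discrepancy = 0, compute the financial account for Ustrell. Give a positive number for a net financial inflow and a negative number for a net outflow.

Goods balance = 3073.29 - 2761.57 = 311.72
Services balance = 1412.94 - 2357.30 = -944.36
Trade balance (goods + services) = 311.72 + (-944.36) = -632.64
Net primary income = 1112.97 - 606.32 = 506.65
Net secondary income = 105.07 - 123.36 = -18.29
Current account = -632.64 + 506.65 + (-18.29) = -144.28
Financial account = -(-144.28 + 60.86 + (-122.11)) = 205.53

205.53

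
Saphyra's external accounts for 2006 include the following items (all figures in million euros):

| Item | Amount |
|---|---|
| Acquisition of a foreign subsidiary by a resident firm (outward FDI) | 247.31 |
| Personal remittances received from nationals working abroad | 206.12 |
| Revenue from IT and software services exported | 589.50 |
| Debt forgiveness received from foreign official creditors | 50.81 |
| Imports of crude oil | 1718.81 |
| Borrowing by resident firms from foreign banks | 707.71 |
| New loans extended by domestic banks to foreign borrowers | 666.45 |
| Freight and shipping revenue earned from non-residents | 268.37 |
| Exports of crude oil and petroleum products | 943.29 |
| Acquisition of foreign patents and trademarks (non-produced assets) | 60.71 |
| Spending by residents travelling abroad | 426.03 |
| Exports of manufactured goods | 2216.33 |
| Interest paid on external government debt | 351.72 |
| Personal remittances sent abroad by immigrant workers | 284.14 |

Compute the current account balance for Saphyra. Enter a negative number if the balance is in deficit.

Goods: 943.29 - 1718.81 + 2216.33 = 1440.81
Services: 589.50 + 268.37 - 426.03 = 431.84
Primary income: -351.72
Secondary income: 206.12 - 284.14 = -78.02
Current account = 1440.81 + 431.84 + (-351.72) + (-78.02) = 1442.91
(Excluded from the current account — financial account: acquisition of a foreign subsidiary by a resident firm (outward FDI) 247.31, borrowing by resident firms from foreign banks 707.71, new loans extended by domestic banks to foreign borrowers 666.45; capital account: debt forgiveness received from foreign official creditors 50.81, acquisition of foreign patents and trademarks (non-produced assets) 60.71.)

1442.91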